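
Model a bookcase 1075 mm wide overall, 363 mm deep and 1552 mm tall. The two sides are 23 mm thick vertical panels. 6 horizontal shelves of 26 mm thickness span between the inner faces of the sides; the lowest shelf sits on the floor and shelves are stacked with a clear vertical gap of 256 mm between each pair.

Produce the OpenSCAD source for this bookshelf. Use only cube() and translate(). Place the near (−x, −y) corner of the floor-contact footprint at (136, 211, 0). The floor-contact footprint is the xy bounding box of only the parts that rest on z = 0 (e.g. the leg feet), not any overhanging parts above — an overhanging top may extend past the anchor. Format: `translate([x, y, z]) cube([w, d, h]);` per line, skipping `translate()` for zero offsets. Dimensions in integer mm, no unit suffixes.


translate([136, 211, 0]) cube([23, 363, 1552]);
translate([1188, 211, 0]) cube([23, 363, 1552]);
translate([159, 211, 0]) cube([1029, 363, 26]);
translate([159, 211, 282]) cube([1029, 363, 26]);
translate([159, 211, 564]) cube([1029, 363, 26]);
translate([159, 211, 846]) cube([1029, 363, 26]);
translate([159, 211, 1128]) cube([1029, 363, 26]);
translate([159, 211, 1410]) cube([1029, 363, 26]);


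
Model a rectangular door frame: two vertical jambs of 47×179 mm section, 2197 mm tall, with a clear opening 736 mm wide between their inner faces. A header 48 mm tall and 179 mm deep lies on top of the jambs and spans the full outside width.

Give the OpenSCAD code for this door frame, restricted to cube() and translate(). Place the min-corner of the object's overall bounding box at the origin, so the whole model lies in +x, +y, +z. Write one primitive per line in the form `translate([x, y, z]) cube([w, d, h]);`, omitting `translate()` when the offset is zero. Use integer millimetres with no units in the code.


cube([47, 179, 2197]);
translate([783, 0, 0]) cube([47, 179, 2197]);
translate([0, 0, 2197]) cube([830, 179, 48]);


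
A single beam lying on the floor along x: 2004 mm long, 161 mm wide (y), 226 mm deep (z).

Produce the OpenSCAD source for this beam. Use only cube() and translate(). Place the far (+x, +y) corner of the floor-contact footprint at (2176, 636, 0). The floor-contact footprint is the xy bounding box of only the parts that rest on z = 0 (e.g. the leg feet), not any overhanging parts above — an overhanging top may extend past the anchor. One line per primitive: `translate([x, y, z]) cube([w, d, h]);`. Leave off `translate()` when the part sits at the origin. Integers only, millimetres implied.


translate([172, 475, 0]) cube([2004, 161, 226]);


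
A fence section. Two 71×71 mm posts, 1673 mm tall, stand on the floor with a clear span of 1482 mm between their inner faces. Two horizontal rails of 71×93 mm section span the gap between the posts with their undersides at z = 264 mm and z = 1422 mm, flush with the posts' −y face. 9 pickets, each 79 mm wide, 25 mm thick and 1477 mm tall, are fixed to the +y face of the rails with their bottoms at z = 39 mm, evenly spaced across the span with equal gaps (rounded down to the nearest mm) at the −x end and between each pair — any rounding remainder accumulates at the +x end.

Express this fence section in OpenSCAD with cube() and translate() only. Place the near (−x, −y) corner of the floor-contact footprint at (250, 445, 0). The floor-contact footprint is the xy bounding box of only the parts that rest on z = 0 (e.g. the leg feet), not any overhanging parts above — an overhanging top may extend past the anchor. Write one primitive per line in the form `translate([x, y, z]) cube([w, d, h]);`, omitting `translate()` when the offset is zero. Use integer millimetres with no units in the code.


translate([250, 445, 0]) cube([71, 71, 1673]);
translate([1803, 445, 0]) cube([71, 71, 1673]);
translate([321, 445, 264]) cube([1482, 71, 93]);
translate([321, 445, 1422]) cube([1482, 71, 93]);
translate([398, 516, 39]) cube([79, 25, 1477]);
translate([554, 516, 39]) cube([79, 25, 1477]);
translate([710, 516, 39]) cube([79, 25, 1477]);
translate([866, 516, 39]) cube([79, 25, 1477]);
translate([1022, 516, 39]) cube([79, 25, 1477]);
translate([1178, 516, 39]) cube([79, 25, 1477]);
translate([1334, 516, 39]) cube([79, 25, 1477]);
translate([1490, 516, 39]) cube([79, 25, 1477]);
translate([1646, 516, 39]) cube([79, 25, 1477]);


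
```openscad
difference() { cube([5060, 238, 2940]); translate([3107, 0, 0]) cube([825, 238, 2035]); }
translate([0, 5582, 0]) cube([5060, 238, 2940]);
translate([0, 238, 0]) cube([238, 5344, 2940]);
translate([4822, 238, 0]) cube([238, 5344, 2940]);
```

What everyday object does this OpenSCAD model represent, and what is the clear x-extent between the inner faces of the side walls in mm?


A single room. The interior width is 4584 mm.

Four walls enclosing a rectangle with a door in the front wall — a room. Outside width 5060 minus two 238 mm walls gives 4584 mm.


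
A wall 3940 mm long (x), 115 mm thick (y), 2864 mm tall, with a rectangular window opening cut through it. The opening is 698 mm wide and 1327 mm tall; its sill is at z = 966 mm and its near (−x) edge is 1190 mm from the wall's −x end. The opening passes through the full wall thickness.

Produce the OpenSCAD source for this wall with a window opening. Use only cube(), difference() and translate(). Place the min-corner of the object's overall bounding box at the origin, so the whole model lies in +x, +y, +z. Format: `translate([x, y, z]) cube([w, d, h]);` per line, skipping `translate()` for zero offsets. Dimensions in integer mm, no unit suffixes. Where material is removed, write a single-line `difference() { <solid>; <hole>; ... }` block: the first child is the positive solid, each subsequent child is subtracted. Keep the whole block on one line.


difference() { cube([3940, 115, 2864]); translate([1190, 0, 966]) cube([698, 115, 1327]); }


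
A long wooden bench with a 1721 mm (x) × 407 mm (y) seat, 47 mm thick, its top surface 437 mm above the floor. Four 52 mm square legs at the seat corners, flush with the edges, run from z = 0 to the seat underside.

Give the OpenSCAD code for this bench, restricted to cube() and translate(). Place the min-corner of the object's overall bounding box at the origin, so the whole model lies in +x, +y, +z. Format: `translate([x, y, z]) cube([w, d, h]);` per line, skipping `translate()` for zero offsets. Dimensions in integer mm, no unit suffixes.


// leg_h = 437 − 47 = 390
translate([0, 0, 390]) cube([1721, 407, 47]);
cube([52, 52, 390]);
translate([0, 355, 0]) cube([52, 52, 390]);
translate([1669, 0, 0]) cube([52, 52, 390]);
translate([1669, 355, 0]) cube([52, 52, 390]);


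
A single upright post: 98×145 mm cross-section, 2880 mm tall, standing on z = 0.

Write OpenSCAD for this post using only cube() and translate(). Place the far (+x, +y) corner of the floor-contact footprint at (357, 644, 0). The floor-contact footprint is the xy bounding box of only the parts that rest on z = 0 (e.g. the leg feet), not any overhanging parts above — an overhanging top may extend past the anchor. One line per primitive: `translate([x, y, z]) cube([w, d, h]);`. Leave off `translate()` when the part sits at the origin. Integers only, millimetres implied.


translate([259, 499, 0]) cube([98, 145, 2880]);


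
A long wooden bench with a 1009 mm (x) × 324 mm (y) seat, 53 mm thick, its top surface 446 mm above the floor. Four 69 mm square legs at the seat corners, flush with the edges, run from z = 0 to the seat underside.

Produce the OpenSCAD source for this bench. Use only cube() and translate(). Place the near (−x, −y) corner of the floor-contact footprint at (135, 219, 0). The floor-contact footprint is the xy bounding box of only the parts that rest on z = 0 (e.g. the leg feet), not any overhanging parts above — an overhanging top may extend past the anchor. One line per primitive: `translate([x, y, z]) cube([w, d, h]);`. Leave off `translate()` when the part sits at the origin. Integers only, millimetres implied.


// leg_h = 446 − 53 = 393
translate([135, 219, 393]) cube([1009, 324, 53]);
translate([135, 219, 0]) cube([69, 69, 393]);
translate([135, 474, 0]) cube([69, 69, 393]);
translate([1075, 219, 0]) cube([69, 69, 393]);
translate([1075, 474, 0]) cube([69, 69, 393]);


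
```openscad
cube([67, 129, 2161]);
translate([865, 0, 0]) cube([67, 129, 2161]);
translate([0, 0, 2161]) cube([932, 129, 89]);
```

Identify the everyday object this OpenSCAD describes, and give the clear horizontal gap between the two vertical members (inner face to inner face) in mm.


A door frame. The clear opening width is 798 mm.

Two 2161 mm tall posts with a header on top — a door frame. The left jamb is 67 mm wide at x = 0; the right jamb starts at x = 865. The clear opening is 865 − 67 = 798 mm.


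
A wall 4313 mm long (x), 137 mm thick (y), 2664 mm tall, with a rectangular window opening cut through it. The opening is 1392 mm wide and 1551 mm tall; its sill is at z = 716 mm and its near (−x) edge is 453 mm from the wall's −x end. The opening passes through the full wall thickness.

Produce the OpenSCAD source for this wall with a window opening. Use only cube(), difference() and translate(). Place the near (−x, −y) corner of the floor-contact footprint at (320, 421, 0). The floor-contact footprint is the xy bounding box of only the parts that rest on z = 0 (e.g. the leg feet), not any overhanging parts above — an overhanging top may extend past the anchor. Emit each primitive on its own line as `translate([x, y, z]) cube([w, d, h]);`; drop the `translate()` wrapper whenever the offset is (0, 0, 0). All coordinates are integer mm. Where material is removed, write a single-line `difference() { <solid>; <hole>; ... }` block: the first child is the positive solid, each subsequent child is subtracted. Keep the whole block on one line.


difference() { translate([320, 421, 0]) cube([4313, 137, 2664]); translate([773, 421, 716]) cube([1392, 137, 1551]); }


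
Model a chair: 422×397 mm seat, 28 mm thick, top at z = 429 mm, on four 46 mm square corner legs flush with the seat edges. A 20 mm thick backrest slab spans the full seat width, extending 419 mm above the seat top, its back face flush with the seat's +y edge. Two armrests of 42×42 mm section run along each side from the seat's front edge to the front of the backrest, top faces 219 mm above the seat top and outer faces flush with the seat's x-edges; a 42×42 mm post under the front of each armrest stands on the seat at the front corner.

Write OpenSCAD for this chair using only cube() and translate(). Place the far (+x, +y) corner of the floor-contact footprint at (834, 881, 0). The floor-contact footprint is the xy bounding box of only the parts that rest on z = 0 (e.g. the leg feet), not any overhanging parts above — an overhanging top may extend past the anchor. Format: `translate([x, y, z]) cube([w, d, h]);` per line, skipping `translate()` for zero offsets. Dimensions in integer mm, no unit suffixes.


translate([412, 484, 401]) cube([422, 397, 28]);
translate([412, 484, 0]) cube([46, 46, 401]);
translate([788, 484, 0]) cube([46, 46, 401]);
translate([412, 835, 0]) cube([46, 46, 401]);
translate([788, 835, 0]) cube([46, 46, 401]);
translate([412, 861, 429]) cube([422, 20, 419]);
translate([412, 484, 606]) cube([42, 377, 42]);
translate([792, 484, 606]) cube([42, 377, 42]);
translate([412, 484, 429]) cube([42, 42, 177]);
translate([792, 484, 429]) cube([42, 42, 177]);


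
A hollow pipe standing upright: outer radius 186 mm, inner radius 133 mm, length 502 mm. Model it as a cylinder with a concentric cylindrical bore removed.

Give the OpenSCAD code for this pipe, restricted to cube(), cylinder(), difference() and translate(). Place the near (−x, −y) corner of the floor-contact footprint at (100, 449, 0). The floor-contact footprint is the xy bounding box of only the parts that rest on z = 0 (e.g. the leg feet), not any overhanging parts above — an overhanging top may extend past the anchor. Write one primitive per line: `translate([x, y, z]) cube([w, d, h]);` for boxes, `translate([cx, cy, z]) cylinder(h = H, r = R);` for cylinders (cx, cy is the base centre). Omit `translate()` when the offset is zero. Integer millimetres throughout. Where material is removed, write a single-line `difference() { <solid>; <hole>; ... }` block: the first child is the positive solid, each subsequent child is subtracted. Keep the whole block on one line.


difference() { translate([286, 635, 0]) cylinder(h = 502, r = 186); translate([286, 635, 0]) cylinder(h = 502, r = 133); }


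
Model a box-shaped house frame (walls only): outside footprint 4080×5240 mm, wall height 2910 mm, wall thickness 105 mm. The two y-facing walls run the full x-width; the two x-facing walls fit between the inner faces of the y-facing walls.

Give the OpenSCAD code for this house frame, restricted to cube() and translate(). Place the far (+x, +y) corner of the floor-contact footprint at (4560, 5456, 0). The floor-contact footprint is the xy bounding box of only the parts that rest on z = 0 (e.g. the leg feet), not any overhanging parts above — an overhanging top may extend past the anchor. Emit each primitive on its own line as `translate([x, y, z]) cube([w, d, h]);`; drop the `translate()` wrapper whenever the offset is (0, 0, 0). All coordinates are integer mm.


translate([480, 216, 0]) cube([4080, 105, 2910]);
translate([480, 5351, 0]) cube([4080, 105, 2910]);
translate([480, 321, 0]) cube([105, 5030, 2910]);
translate([4455, 321, 0]) cube([105, 5030, 2910]);


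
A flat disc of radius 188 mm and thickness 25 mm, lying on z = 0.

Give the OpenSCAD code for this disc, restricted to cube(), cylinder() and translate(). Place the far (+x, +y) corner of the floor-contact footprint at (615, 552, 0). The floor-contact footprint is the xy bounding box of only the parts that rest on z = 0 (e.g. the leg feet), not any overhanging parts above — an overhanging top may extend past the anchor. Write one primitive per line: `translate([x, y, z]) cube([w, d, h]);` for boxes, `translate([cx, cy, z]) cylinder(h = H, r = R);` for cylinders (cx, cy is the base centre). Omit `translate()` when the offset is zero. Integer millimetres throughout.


translate([427, 364, 0]) cylinder(h = 25, r = 188);


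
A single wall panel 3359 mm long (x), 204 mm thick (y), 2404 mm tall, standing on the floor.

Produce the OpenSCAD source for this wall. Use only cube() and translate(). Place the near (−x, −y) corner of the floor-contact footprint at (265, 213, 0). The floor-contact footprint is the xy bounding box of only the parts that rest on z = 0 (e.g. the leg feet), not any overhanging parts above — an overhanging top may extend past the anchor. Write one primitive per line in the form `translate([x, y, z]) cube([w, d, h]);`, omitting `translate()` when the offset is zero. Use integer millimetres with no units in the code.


translate([265, 213, 0]) cube([3359, 204, 2404]);


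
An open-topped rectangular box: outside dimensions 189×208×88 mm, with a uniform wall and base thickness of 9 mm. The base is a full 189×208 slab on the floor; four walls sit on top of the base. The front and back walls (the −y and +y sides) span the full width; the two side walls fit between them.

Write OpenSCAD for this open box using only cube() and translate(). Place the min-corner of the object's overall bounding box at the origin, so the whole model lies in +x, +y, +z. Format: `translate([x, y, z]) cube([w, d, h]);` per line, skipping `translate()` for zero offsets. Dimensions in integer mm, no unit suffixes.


cube([189, 208, 9]);
translate([0, 0, 9]) cube([189, 9, 79]);
translate([0, 199, 9]) cube([189, 9, 79]);
translate([0, 9, 9]) cube([9, 190, 79]);
translate([180, 9, 9]) cube([9, 190, 79]);


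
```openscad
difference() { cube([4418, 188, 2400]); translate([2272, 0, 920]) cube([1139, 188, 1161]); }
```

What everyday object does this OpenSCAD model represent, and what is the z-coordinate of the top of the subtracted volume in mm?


A wall with a window opening. The window head height is 2081 mm.

A wall with a rectangular opening subtracted — a window. Sill at z = 920, opening 1161 mm tall, so the head is at 920 + 1161 = 2081 mm.


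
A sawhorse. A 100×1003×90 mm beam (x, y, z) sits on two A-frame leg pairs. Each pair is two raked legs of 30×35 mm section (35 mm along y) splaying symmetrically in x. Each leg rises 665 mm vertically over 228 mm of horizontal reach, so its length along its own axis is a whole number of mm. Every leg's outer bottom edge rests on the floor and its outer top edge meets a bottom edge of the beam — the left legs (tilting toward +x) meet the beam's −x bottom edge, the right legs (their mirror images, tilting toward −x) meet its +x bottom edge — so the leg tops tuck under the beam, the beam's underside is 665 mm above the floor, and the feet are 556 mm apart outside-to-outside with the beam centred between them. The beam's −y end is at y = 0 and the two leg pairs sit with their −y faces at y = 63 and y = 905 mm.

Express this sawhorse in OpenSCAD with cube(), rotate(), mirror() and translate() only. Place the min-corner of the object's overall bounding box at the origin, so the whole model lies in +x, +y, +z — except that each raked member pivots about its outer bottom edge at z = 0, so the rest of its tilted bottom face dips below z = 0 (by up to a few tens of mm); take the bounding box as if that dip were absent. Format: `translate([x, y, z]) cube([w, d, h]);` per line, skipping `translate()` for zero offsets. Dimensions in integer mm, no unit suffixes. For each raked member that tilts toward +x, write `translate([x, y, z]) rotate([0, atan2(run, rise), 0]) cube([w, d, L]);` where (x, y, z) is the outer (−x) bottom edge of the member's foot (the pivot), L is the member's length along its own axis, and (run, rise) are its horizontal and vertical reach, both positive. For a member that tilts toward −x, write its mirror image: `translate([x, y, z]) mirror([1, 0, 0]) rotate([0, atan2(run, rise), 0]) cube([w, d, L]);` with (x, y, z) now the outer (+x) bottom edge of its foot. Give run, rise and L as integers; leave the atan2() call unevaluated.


translate([228, 0, 665]) cube([100, 1003, 90]);
translate([0, 63, 0]) rotate([0, atan2(228, 665), 0]) cube([30, 35, 703]);
translate([556, 63, 0]) mirror([1, 0, 0]) rotate([0, atan2(228, 665), 0]) cube([30, 35, 703]);
translate([0, 905, 0]) rotate([0, atan2(228, 665), 0]) cube([30, 35, 703]);
translate([556, 905, 0]) mirror([1, 0, 0]) rotate([0, atan2(228, 665), 0]) cube([30, 35, 703]);


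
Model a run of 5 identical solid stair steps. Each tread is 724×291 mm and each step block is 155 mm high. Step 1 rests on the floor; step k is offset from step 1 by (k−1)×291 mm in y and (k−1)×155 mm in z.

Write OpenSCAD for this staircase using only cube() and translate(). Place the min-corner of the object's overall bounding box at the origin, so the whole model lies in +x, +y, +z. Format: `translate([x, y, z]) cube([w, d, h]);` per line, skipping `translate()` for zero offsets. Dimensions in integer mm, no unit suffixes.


cube([724, 291, 155]);
translate([0, 291, 155]) cube([724, 291, 155]);
translate([0, 582, 310]) cube([724, 291, 155]);
translate([0, 873, 465]) cube([724, 291, 155]);
translate([0, 1164, 620]) cube([724, 291, 155]);


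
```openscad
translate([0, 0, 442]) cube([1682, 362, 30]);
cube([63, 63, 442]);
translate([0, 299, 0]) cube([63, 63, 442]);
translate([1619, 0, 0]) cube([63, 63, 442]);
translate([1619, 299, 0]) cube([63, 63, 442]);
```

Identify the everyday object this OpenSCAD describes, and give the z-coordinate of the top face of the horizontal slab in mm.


A bench. The seat-top height is 472 mm.

A long slab on four corner posts — a bench. The slab sits at z = 442 with thickness 30, so the top is 442 + 30 = 472 mm.


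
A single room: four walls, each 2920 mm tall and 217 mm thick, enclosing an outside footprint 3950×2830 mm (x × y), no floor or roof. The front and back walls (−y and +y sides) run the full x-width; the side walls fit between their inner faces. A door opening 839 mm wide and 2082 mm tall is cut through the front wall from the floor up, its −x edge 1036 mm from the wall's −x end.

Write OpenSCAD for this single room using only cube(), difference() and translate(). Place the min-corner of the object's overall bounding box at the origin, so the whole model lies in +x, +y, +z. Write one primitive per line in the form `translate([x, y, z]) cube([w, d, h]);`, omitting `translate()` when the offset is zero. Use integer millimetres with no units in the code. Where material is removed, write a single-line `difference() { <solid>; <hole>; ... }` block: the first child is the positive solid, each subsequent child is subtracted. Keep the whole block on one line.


difference() { cube([3950, 217, 2920]); translate([1036, 0, 0]) cube([839, 217, 2082]); }
translate([0, 2613, 0]) cube([3950, 217, 2920]);
translate([0, 217, 0]) cube([217, 2396, 2920]);
translate([3733, 217, 0]) cube([217, 2396, 2920]);


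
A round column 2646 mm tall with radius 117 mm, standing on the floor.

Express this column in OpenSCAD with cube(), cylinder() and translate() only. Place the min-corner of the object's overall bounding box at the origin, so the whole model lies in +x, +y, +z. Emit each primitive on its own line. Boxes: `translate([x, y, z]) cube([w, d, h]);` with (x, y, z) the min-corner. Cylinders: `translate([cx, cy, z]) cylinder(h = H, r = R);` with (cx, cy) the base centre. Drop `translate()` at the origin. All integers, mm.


translate([117, 117, 0]) cylinder(h = 2646, r = 117);


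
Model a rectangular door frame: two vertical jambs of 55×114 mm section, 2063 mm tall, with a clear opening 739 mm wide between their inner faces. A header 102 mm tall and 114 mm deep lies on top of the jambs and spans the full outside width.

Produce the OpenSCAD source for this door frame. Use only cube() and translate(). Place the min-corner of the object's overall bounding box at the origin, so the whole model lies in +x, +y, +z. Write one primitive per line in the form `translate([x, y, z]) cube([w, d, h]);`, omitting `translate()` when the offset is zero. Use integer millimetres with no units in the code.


cube([55, 114, 2063]);
translate([794, 0, 0]) cube([55, 114, 2063]);
translate([0, 0, 2063]) cube([849, 114, 102]);


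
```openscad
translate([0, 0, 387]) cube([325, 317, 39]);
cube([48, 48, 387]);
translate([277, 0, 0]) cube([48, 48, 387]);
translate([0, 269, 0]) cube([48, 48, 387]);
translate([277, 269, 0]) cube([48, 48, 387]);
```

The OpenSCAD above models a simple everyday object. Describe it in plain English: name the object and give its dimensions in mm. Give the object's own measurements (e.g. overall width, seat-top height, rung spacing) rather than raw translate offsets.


A four-legged stool. The seat is a 325×317×39 mm slab whose top surface is at z = 426 mm; four square legs, each 48×48 mm in cross-section, run from the floor (z = 0) to the underside of the seat, each flush with a corner of the seat.


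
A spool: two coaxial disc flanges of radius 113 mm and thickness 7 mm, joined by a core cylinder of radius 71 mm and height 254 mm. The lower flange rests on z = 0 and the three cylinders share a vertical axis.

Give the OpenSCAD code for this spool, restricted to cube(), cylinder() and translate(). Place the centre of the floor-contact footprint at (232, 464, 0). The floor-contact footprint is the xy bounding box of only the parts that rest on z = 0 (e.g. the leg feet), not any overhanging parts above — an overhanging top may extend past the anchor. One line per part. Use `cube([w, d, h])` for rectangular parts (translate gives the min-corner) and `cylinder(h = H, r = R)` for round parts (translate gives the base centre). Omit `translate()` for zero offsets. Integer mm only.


translate([232, 464, 0]) cylinder(h = 7, r = 113);
translate([232, 464, 7]) cylinder(h = 254, r = 71);
translate([232, 464, 261]) cylinder(h = 7, r = 113);


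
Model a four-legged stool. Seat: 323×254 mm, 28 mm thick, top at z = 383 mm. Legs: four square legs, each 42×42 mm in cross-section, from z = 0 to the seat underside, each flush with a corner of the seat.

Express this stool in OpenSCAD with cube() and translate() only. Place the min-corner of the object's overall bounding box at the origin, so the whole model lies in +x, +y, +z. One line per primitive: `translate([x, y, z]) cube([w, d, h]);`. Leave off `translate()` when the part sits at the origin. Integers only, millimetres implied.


// leg_h = 383 - 28 = 355
translate([0, 0, 355]) cube([323, 254, 28]);
cube([42, 42, 355]);
translate([281, 0, 0]) cube([42, 42, 355]);
translate([0, 212, 0]) cube([42, 42, 355]);
translate([281, 212, 0]) cube([42, 42, 355]);


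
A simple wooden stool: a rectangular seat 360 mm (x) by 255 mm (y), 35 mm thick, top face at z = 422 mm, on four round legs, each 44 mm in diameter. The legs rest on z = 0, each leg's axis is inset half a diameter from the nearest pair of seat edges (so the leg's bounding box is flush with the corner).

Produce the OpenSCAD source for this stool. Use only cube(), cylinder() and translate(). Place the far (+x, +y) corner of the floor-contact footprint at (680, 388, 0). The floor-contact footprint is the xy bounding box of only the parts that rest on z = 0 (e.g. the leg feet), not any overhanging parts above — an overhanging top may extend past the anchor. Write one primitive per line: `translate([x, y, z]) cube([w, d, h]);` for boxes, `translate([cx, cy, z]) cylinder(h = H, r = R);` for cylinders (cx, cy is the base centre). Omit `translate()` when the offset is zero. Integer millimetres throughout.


translate([320, 133, 387]) cube([360, 255, 35]);
translate([342, 155, 0]) cylinder(h = 387, r = 22);
translate([658, 155, 0]) cylinder(h = 387, r = 22);
translate([342, 366, 0]) cylinder(h = 387, r = 22);
translate([658, 366, 0]) cylinder(h = 387, r = 22);


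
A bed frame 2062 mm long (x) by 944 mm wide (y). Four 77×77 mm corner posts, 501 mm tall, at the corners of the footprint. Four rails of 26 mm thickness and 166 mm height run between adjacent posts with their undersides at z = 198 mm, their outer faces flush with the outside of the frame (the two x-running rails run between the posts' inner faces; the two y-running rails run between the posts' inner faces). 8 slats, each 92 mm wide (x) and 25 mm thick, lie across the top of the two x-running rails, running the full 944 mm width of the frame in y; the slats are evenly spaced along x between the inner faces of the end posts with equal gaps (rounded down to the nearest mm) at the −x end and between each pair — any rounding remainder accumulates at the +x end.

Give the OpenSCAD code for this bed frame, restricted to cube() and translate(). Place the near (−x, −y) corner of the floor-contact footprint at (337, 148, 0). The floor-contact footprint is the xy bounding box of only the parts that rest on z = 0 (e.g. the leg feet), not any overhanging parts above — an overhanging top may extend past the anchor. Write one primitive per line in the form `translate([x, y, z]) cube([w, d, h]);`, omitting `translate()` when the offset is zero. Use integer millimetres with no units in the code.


translate([337, 148, 0]) cube([77, 77, 501]);
translate([337, 1015, 0]) cube([77, 77, 501]);
translate([2322, 148, 0]) cube([77, 77, 501]);
translate([2322, 1015, 0]) cube([77, 77, 501]);
translate([414, 148, 198]) cube([1908, 26, 166]);
translate([414, 1066, 198]) cube([1908, 26, 166]);
translate([337, 225, 198]) cube([26, 790, 166]);
translate([2373, 225, 198]) cube([26, 790, 166]);
translate([544, 148, 364]) cube([92, 944, 25]);
translate([766, 148, 364]) cube([92, 944, 25]);
translate([988, 148, 364]) cube([92, 944, 25]);
translate([1210, 148, 364]) cube([92, 944, 25]);
translate([1432, 148, 364]) cube([92, 944, 25]);
translate([1654, 148, 364]) cube([92, 944, 25]);
translate([1876, 148, 364]) cube([92, 944, 25]);
translate([2098, 148, 364]) cube([92, 944, 25]);


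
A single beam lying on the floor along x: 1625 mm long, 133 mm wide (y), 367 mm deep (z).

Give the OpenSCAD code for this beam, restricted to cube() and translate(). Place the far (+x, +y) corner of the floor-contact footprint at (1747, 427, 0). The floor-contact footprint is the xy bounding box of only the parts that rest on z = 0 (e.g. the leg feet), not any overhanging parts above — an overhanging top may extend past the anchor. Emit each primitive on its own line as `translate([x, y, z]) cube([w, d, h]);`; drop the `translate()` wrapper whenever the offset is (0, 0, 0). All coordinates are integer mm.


translate([122, 294, 0]) cube([1625, 133, 367]);


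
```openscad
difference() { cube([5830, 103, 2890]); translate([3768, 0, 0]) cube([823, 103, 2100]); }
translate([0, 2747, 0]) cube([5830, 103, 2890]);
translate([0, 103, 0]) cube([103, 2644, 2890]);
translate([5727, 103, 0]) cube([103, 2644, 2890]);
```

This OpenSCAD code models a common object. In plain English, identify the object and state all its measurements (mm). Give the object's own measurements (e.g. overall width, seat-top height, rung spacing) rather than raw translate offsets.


A single room: four walls, each 2890 mm tall and 103 mm thick, enclosing an outside footprint 5830×2850 mm (x × y), no floor or roof. The front and back walls (−y and +y sides) run the full x-width; the side walls fit between their inner faces. A door opening 823 mm wide and 2100 mm tall is cut through the front wall from the floor up, its −x edge 3768 mm from the wall's −x end.


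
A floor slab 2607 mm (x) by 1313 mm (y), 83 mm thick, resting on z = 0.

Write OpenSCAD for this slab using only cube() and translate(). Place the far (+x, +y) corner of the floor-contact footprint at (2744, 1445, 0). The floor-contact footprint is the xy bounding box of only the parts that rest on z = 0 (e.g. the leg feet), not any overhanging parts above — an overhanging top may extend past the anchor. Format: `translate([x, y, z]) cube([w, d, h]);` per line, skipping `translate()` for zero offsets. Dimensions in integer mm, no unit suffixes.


translate([137, 132, 0]) cube([2607, 1313, 83]);


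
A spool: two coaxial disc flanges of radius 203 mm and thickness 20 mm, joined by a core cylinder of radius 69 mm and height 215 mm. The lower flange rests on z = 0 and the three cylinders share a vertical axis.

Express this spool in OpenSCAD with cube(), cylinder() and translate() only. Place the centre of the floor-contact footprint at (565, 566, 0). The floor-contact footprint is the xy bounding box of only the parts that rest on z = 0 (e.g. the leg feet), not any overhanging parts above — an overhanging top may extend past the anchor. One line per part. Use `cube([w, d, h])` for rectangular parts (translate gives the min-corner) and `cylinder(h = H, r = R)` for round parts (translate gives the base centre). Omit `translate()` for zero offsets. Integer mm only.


translate([565, 566, 0]) cylinder(h = 20, r = 203);
translate([565, 566, 20]) cylinder(h = 215, r = 69);
translate([565, 566, 235]) cylinder(h = 20, r = 203);


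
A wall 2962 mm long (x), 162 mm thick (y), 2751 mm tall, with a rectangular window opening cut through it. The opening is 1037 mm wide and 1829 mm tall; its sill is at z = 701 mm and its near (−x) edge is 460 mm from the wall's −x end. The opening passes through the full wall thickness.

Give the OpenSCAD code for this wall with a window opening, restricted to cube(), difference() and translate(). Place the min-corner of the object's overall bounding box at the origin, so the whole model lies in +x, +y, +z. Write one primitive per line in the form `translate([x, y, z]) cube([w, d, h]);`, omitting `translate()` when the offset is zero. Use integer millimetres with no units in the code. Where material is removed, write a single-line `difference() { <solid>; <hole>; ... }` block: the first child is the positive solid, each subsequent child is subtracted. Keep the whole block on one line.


difference() { cube([2962, 162, 2751]); translate([460, 0, 701]) cube([1037, 162, 1829]); }


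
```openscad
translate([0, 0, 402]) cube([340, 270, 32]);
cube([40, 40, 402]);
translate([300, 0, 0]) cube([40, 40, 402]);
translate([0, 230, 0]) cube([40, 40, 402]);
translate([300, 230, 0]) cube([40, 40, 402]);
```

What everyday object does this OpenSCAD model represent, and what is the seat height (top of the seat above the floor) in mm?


A stool. The seat height is 434 mm.

A 340×270×32 slab at z = 402 on four corner posts — a stool. The seat top is 402 + 32 = 434 mm.


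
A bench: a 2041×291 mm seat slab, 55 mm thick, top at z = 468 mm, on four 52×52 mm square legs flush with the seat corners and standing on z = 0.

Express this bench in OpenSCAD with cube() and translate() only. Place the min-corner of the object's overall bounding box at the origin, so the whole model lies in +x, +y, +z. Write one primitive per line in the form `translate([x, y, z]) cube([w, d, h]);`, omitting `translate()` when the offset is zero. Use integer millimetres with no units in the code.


// leg_h = 468 − 55 = 413
translate([0, 0, 413]) cube([2041, 291, 55]);
cube([52, 52, 413]);
translate([0, 239, 0]) cube([52, 52, 413]);
translate([1989, 0, 0]) cube([52, 52, 413]);
translate([1989, 239, 0]) cube([52, 52, 413]);


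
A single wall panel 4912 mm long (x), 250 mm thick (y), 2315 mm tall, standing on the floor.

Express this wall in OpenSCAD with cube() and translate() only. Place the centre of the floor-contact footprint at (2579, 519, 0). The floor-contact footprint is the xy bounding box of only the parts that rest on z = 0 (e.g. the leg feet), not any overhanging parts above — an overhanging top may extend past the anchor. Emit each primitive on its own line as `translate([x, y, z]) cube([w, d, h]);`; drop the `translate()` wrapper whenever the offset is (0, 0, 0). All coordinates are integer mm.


translate([123, 394, 0]) cube([4912, 250, 2315]);


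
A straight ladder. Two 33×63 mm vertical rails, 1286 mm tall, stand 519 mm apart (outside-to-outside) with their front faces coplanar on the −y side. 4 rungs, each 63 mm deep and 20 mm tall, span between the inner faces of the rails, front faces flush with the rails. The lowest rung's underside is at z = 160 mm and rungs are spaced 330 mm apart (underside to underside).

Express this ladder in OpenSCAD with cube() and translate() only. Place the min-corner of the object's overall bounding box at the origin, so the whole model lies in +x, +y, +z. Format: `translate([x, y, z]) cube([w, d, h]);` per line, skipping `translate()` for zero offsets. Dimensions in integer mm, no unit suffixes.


cube([33, 63, 1286]);
translate([486, 0, 0]) cube([33, 63, 1286]);
translate([33, 0, 160]) cube([453, 63, 20]);
translate([33, 0, 490]) cube([453, 63, 20]);
translate([33, 0, 820]) cube([453, 63, 20]);
translate([33, 0, 1150]) cube([453, 63, 20]);


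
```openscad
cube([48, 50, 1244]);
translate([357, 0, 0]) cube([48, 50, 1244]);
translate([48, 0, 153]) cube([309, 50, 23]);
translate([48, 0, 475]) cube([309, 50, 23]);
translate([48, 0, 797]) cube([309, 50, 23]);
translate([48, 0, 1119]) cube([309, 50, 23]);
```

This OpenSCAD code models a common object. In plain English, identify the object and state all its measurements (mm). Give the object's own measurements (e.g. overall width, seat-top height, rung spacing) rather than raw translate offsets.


A straight ladder. Two 48×50 mm vertical rails, 1244 mm tall, stand 405 mm apart (outside-to-outside) with their front faces coplanar on the −y side. 4 rungs, each 50 mm deep and 23 mm tall, span between the inner faces of the rails, front faces flush with the rails. The lowest rung's underside is at z = 153 mm and rungs are spaced 322 mm apart (underside to underside).


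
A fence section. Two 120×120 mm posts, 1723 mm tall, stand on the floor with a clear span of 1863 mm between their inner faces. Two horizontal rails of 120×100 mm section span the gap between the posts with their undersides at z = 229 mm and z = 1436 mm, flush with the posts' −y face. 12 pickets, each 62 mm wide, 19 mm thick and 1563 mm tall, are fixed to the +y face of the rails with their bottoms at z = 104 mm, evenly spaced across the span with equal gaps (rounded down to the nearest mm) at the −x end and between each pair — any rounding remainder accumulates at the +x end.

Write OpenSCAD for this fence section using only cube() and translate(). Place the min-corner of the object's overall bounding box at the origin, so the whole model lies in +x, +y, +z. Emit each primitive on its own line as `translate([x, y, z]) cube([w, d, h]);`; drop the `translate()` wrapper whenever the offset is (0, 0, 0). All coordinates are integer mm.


cube([120, 120, 1723]);
translate([1983, 0, 0]) cube([120, 120, 1723]);
translate([120, 0, 229]) cube([1863, 120, 100]);
translate([120, 0, 1436]) cube([1863, 120, 100]);
translate([206, 120, 104]) cube([62, 19, 1563]);
translate([354, 120, 104]) cube([62, 19, 1563]);
translate([502, 120, 104]) cube([62, 19, 1563]);
translate([650, 120, 104]) cube([62, 19, 1563]);
translate([798, 120, 104]) cube([62, 19, 1563]);
translate([946, 120, 104]) cube([62, 19, 1563]);
translate([1094, 120, 104]) cube([62, 19, 1563]);
translate([1242, 120, 104]) cube([62, 19, 1563]);
translate([1390, 120, 104]) cube([62, 19, 1563]);
translate([1538, 120, 104]) cube([62, 19, 1563]);
translate([1686, 120, 104]) cube([62, 19, 1563]);
translate([1834, 120, 104]) cube([62, 19, 1563]);


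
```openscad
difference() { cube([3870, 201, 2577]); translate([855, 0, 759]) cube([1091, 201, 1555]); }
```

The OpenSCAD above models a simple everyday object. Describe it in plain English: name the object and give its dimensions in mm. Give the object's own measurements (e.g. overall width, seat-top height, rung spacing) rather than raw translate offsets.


A wall 3870 mm long (x), 201 mm thick (y), 2577 mm tall, with a rectangular window opening cut through it. The opening is 1091 mm wide and 1555 mm tall; its sill is at z = 759 mm and its near (−x) edge is 855 mm from the wall's −x end. The opening passes through the full wall thickness.


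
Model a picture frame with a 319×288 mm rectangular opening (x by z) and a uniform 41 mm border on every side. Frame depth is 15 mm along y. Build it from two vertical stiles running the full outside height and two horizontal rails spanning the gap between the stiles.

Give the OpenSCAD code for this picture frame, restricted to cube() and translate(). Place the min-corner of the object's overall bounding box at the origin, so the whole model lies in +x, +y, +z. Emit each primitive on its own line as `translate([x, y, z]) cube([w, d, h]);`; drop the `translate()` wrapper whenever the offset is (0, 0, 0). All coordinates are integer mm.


cube([41, 15, 370]);
translate([360, 0, 0]) cube([41, 15, 370]);
translate([41, 0, 0]) cube([319, 15, 41]);
translate([41, 0, 329]) cube([319, 15, 41]);


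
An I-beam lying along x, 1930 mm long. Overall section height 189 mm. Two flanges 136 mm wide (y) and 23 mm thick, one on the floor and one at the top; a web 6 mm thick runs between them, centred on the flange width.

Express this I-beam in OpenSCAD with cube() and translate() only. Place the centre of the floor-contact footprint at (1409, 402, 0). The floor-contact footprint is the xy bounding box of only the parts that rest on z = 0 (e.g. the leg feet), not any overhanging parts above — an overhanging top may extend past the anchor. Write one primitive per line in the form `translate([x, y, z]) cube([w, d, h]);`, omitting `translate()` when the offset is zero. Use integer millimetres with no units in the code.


translate([444, 334, 0]) cube([1930, 136, 23]);
translate([444, 399, 23]) cube([1930, 6, 143]);
translate([444, 334, 166]) cube([1930, 136, 23]);


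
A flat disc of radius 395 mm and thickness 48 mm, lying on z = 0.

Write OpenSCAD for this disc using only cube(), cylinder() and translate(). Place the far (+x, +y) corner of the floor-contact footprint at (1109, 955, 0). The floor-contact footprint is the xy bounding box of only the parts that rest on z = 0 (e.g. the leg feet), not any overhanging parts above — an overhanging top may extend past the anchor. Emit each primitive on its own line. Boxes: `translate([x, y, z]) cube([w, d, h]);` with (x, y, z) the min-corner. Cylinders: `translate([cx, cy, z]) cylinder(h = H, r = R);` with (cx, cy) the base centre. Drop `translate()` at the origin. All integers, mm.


translate([714, 560, 0]) cylinder(h = 48, r = 395);
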